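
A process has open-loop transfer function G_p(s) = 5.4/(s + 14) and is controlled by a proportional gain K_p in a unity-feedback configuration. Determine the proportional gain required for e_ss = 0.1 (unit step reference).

The loop is type 0, so e_ss(step) = 1/(1 + K_pos) with K_pos = K_p·G_p(0).
G_p(0) = 0.3857. Require 1/(1 + K_p·0.3857) = 0.1, so 1 + 0.3857·K_p = 10.
K_p = (10 − 1)/0.3857 = 23.3.

K_p = 23.3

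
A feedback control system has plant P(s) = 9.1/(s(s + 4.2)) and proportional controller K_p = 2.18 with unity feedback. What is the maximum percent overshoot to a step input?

Closed-loop characteristic equation: s² + 4.2s + 19.84 = 0, so ω_n = 4.454 rad/s and ζ = 4.2/(2·4.454) = 0.4715.
%OS = 100·exp(−πζ/√(1−ζ²)) = 100·exp(−π·0.4715/√0.7777) = 18.6%.

18.6%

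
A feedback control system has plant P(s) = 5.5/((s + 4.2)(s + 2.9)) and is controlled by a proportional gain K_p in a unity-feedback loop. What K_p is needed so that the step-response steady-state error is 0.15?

Steady-state error for a unit step on this type-0 loop is 1/(1 + K_p·P(0)).
P(0) = 0.4516. Require 1/(1 + K_p·0.4516) = 0.15, so 1 + 0.4516·K_p = 6.667.
K_p = (6.667 − 1)/0.4516 = 12.5.

K_p = 12.5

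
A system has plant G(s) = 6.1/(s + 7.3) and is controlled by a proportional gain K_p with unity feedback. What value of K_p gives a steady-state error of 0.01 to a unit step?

K_p = 118

The loop is type 0, so e_ss(step) = 1/(1 + K_pos) with K_pos = K_p·G(0).
G(0) = 0.8356. Require 1/(1 + K_p·0.8356) = 0.01, so 1 + 0.8356·K_p = 100.
K_p = (100 − 1)/0.8356 = 118.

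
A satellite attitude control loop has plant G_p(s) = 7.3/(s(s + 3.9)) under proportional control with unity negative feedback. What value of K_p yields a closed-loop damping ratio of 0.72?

K_p = 1

Closed-loop characteristic equation: s² + 3.9s + K_p·7.3 = 0.
So ω_n = √(7.3K_p) and 2ζω_n = 3.9, giving ζ = 3.9/(2√(7.3K_p)).
Setting ζ = 0.72: √(7.3K_p) = 3.9/(2·0.72) = 2.708, so K_p = 7.335/7.3 = 1.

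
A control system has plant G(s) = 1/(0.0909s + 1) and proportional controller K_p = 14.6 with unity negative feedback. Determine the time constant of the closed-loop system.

τ = 0.00583 s

Closed loop: T(s) = K_p·G/(1+K_p·G) = 14.6/(0.0909s + 1 + 14.6), with pole at s = −(1 + 14.6)/0.0909 = −171.6.
Closed-loop time constant τ = 1/171.6 = 0.00583 s.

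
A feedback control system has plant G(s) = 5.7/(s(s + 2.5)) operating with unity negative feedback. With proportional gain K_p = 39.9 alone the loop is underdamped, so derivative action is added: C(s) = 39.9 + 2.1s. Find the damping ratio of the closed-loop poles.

Forward path: (39.9 + 2.1s)·5.7/(s(s+2.5)). The closed-loop characteristic equation is s² + (2.5 + 5.7·2.1)s + 5.7·39.9 = 0.
That is s² + 14.47s + 227.4 = 0, so ω_n = 15.08 rad/s and ζ = 14.47/(2·15.08) = 0.4797.

ζ = 0.48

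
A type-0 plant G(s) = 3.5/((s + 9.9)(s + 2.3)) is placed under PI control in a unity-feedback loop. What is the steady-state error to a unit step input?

0

The PI controller's integrator makes the forward path type 1, so e_ss to a step is zero.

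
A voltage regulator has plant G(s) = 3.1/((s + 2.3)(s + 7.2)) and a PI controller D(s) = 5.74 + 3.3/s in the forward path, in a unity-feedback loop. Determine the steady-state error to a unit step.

0

The open loop D(s)G(s) has a pole at the origin (type 1), so the static position error constant is infinite and e_ss = 1/(1+∞) = 0.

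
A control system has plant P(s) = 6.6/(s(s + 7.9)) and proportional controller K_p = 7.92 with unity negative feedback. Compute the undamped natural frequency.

ω_n = 7.23 rad/s

1 + K_p·P(s) = 0 gives s² + 7.9s + 52.27 = 0.
So ω_n² = 52.27 ⇒ ω_n = 7.23 rad/s, and ζ = 7.9/(2ω_n) = 0.546.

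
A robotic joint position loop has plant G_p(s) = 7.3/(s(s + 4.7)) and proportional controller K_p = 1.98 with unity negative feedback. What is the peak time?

The closed-loop denominator s² + 4.7s + 14.45 gives ω_n = √14.45 = 3.802 and ζ = 4.7/(2ω_n) = 0.6181.
Damped frequency ω_d = ω_n√(1−ζ²) = 2.989 rad/s, so peak time T_p = π/ω_d = 1.05 s.

T_p = 1.05 s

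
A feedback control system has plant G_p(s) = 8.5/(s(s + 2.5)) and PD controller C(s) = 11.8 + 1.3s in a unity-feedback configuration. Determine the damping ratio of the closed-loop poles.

Forward path: (11.8 + 1.3s)·8.5/(s(s+2.5)). The closed-loop characteristic equation is s² + (2.5 + 8.5·1.3)s + 8.5·11.8 = 0.
That is s² + 13.55s + 100.3 = 0, so ω_n = 10.01 rad/s and ζ = 13.55/(2·10.01) = 0.6765.

ζ = 0.676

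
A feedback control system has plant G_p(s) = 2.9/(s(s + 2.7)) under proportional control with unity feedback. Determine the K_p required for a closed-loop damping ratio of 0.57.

Closed-loop characteristic equation: s² + 2.7s + K_p·2.9 = 0.
So ω_n = √(2.9K_p) and 2ζω_n = 2.7, giving ζ = 2.7/(2√(2.9K_p)).
Setting ζ = 0.57: √(2.9K_p) = 2.7/(2·0.57) = 2.368, so K_p = 5.609/2.9 = 1.93.

K_p = 1.93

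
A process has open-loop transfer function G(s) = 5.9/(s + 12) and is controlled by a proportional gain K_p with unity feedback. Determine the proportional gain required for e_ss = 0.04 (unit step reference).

The loop is type 0, so e_ss(step) = 1/(1 + K_pos) with K_pos = K_p·G(0).
G(0) = 0.4917. Require 1/(1 + K_p·0.4917) = 0.04, so 1 + 0.4917·K_p = 25.
K_p = (25 − 1)/0.4917 = 48.8.

K_p = 48.8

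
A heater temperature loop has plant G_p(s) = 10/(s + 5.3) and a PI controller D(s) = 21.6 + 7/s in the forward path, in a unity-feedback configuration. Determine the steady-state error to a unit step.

0

The open loop D(s)G_p(s) has a pole at the origin (type 1), so the static position error constant is infinite and e_ss = 1/(1+∞) = 0.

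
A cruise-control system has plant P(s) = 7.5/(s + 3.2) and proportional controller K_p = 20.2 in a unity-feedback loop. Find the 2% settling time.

Closed-loop transfer function: T(s) = K_p·P(s)/(1 + K_p·P(s)) = 151.5/(s + 3.2 + 151.5) = 151.5/(s + 154.7).
Time constant τ = 1/154.7 = 0.006464 s, so the 2% settling time is about 4τ = 0.0259 s.

T_s ≈ 0.0259 s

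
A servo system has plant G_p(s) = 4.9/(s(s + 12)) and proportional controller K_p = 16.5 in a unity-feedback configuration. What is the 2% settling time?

T_s ≈ 0.667 s

From 1 + K_pG_p(s) = 0: s² + 12s + 80.85 = 0 ⇒ ω_n = 8.992, ζ = 0.6673.
2% settling time T_s ≈ 4/(ζω_n) = 4/6 = 0.667 s.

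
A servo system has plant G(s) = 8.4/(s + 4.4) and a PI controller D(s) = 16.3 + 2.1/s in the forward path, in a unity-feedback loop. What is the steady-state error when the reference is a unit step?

0

The open loop D(s)G(s) has a pole at the origin (type 1), so the static position error constant is infinite and e_ss = 1/(1+∞) = 0.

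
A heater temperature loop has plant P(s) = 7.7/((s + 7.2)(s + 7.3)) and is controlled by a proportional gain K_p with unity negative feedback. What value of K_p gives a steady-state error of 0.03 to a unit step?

K_p = 221

The loop is type 0, so e_ss(step) = 1/(1 + K_pos) with K_pos = K_p·P(0).
P(0) = 0.1465. Require 1/(1 + K_p·0.1465) = 0.03, so 1 + 0.1465·K_p = 33.33.
K_p = (33.33 − 1)/0.1465 = 221.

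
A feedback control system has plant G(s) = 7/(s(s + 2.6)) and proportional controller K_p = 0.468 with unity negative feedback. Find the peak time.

Closed-loop characteristic equation: s² + 2.6s + 3.276 = 0, so ω_n = 1.81 rad/s and ζ = 2.6/(2·1.81) = 0.7182.
Damped frequency ω_d = ω_n√(1−ζ²) = 1.259 rad/s, so peak time T_p = π/ω_d = 2.49 s.

T_p = 2.49 s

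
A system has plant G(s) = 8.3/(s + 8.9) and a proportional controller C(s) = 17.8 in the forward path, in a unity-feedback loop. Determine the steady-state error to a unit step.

0.0568

The loop is type 0. Static position error constant K_pos = C(0)·G(0) = 17.8·0.9326 = 16.6.
Steady-state error to a unit step: e_ss = 1/(1+K_pos) = 1/17.6 = 0.0568.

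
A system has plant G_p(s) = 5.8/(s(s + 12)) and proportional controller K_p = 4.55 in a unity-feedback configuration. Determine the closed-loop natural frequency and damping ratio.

ω_n = 5.14 rad/s, ζ = 1.17

With unity feedback the closed-loop characteristic equation is s² + 12s + 4.55·5.8 = s² + 12s + 26.39 = 0.
Matching s² + 2ζω_n s + ω_n²: ω_n = √26.39 = 5.137 rad/s and 2ζω_n = 12, so ζ = 12/(2·5.137) = 1.17.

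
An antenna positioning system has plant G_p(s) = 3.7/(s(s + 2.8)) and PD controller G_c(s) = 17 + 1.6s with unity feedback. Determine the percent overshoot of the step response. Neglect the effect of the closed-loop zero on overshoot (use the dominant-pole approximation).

Forward path: (17 + 1.6s)·3.7/(s(s+2.8)). The closed-loop characteristic equation is s² + (2.8 + 3.7·1.6)s + 3.7·17 = 0.
That is s² + 8.72s + 62.9 = 0, so ω_n = 7.931 rad/s and ζ = 8.72/(2·7.931) = 0.5497.
%OS = 100·exp(−πζ/√(1−ζ²)) = 12.6%.

12.6%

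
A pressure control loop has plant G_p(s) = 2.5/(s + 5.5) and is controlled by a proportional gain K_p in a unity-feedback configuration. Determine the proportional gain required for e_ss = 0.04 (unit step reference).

K_p = 52.8

Steady-state error for a unit step on this type-0 loop is 1/(1 + K_p·G_p(0)).
G_p(0) = 0.4545. Require 1/(1 + K_p·0.4545) = 0.04, so 1 + 0.4545·K_p = 25.
K_p = (25 − 1)/0.4545 = 52.8.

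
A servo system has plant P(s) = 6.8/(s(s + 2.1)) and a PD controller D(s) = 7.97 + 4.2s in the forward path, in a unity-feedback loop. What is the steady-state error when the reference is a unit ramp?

The loop has one pole at the origin (type 1). Velocity error constant K_v = lim_{s→0} s·D(s)P(s) = 7.97·6.8/2.1 = 25.81.
Steady-state error to a unit ramp: e_ss = 1/K_v = 0.0387.

0.0387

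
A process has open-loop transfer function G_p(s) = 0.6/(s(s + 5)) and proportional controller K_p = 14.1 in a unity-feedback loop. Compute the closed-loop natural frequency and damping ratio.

1 + K_p·G_p(s) = 0 gives s² + 5s + 8.46 = 0.
So ω_n² = 8.46 ⇒ ω_n = 2.909 rad/s, and ζ = 5/(2ω_n) = 0.86.

ω_n = 2.91 rad/s, ζ = 0.86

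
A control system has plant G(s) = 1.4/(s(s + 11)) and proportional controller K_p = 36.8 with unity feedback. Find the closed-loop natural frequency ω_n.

1 + K_p·G(s) = 0 gives s² + 11s + 51.52 = 0.
Matching s² + 2ζω_n s + ω_n²: ω_n = √51.52 = 7.178 rad/s and 2ζω_n = 11, so ζ = 11/(2·7.178) = 0.766.

ω_n = 7.18 rad/s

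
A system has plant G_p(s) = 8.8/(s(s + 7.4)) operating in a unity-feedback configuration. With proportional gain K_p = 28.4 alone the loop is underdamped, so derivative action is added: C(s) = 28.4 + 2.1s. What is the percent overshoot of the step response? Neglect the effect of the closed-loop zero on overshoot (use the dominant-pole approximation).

1.14%

Forward path: (28.4 + 2.1s)·8.8/(s(s+7.4)). The closed-loop characteristic equation is s² + (7.4 + 8.8·2.1)s + 8.8·28.4 = 0.
That is s² + 25.88s + 249.9 = 0, so ω_n = 15.81 rad/s and ζ = 25.88/(2·15.81) = 0.8185.
%OS = 100·exp(−πζ/√(1−ζ²)) = 1.14%.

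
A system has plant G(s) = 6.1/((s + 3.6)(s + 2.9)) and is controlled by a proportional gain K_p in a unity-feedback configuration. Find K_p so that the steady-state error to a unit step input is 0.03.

For a type-0 loop with proportional control, e_ss = 1/(1 + K_p·G(0)).
G(0) = 0.5843. Require 1/(1 + K_p·0.5843) = 0.03, so 1 + 0.5843·K_p = 33.33.
K_p = (33.33 − 1)/0.5843 = 55.3.

K_p = 55.3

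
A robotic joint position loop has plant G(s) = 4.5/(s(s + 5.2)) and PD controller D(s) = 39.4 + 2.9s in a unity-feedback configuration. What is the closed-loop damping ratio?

Forward path: (39.4 + 2.9s)·4.5/(s(s+5.2)). The closed-loop characteristic equation is s² + (5.2 + 4.5·2.9)s + 4.5·39.4 = 0.
That is s² + 18.25s + 177.3 = 0, so ω_n = 13.32 rad/s and ζ = 18.25/(2·13.32) = 0.6853.

ζ = 0.685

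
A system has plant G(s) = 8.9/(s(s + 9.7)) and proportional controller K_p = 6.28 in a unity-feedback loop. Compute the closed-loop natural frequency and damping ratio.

ω_n = 7.48 rad/s, ζ = 0.649

With unity feedback the closed-loop characteristic equation is s² + 9.7s + 6.28·8.9 = s² + 9.7s + 55.89 = 0.
Matching s² + 2ζω_n s + ω_n²: ω_n = √55.89 = 7.476 rad/s and 2ζω_n = 9.7, so ζ = 9.7/(2·7.476) = 0.649.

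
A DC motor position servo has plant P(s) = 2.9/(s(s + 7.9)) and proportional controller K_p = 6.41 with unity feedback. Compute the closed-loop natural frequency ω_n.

1 + K_p·P(s) = 0 gives s² + 7.9s + 18.59 = 0.
So ω_n² = 18.59 ⇒ ω_n = 4.311 rad/s, and ζ = 7.9/(2ω_n) = 0.916.

ω_n = 4.31 rad/s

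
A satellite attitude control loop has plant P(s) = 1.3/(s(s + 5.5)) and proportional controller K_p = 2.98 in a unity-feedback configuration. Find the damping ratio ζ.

The closed-loop denominator is s(s+5.5) + 2.98·1.3 = s² + 5.5s + 3.874.
So ω_n² = 3.874 ⇒ ω_n = 1.968 rad/s, and ζ = 5.5/(2ω_n) = 1.4.

ζ = 1.4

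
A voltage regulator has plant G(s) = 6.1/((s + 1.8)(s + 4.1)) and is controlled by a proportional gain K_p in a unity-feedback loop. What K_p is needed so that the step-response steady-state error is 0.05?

K_p = 23

Steady-state error for a unit step on this type-0 loop is 1/(1 + K_p·G(0)).
G(0) = 0.8266. Require 1/(1 + K_p·0.8266) = 0.05, so 1 + 0.8266·K_p = 20.
K_p = (20 − 1)/0.8266 = 23.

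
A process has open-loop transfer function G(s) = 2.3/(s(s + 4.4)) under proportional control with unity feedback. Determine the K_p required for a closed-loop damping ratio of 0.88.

Closed-loop characteristic equation: s² + 4.4s + K_p·2.3 = 0.
So ω_n = √(2.3K_p) and 2ζω_n = 4.4, giving ζ = 4.4/(2√(2.3K_p)).
Setting ζ = 0.88: √(2.3K_p) = 4.4/(2·0.88) = 2.5, so K_p = 6.25/2.3 = 2.72.

K_p = 2.72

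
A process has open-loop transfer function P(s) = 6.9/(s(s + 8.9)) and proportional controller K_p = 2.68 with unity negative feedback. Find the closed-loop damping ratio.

ζ = 1.03

With unity feedback the closed-loop characteristic equation is s² + 8.9s + 2.68·6.9 = s² + 8.9s + 18.49 = 0.
So ω_n² = 18.49 ⇒ ω_n = 4.3 rad/s, and ζ = 8.9/(2ω_n) = 1.03.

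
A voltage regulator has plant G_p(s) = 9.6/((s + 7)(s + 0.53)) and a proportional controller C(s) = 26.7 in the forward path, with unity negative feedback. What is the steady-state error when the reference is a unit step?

The loop is type 0. Static position error constant K_pos = C(0)·G_p(0) = 26.7·2.588 = 69.09.
Steady-state error to a unit step: e_ss = 1/(1+K_pos) = 1/70.09 = 0.0143.

0.0143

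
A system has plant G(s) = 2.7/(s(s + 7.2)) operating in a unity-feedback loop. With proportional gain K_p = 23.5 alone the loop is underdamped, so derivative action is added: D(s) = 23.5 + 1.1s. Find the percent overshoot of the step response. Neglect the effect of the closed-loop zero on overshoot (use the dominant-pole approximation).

7.39%

Forward path: (23.5 + 1.1s)·2.7/(s(s+7.2)). The closed-loop characteristic equation is s² + (7.2 + 2.7·1.1)s + 2.7·23.5 = 0.
That is s² + 10.17s + 63.45 = 0, so ω_n = 7.966 rad/s and ζ = 10.17/(2·7.966) = 0.6384.
%OS = 100·exp(−πζ/√(1−ζ²)) = 7.39%.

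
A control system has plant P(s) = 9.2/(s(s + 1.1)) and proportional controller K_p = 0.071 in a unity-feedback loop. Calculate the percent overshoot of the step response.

Closed-loop characteristic equation: s² + 1.1s + 0.6532 = 0, so ω_n = 0.8082 rad/s and ζ = 1.1/(2·0.8082) = 0.6805.
%OS = 100·exp(−πζ/√(1−ζ²)) = 100·exp(−π·0.6805/√0.5369) = 5.41%.

5.41%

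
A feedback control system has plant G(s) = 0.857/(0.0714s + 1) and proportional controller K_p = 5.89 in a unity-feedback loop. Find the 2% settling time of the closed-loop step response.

Closed loop: T(s) = K_p·G/(1+K_p·G) = 5.048/(0.0714s + 1 + 5.048), with pole at s = −(1 + 5.048)/0.0714 = −84.7.
τ = 1/84.7 = 0.01181 s, so 2% settling time ≈ 4τ = 0.0472 s.

T_s ≈ 0.0472 s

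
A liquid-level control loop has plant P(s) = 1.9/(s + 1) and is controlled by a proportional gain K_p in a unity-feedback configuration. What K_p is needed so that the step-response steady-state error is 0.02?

K_p = 25.8

Steady-state error for a unit step on this type-0 loop is 1/(1 + K_p·P(0)).
P(0) = 1.9. Require 1/(1 + K_p·1.9) = 0.02, so 1 + 1.9·K_p = 50.
K_p = (50 − 1)/1.9 = 25.8.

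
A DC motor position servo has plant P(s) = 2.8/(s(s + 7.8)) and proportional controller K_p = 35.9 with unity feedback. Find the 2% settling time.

T_s ≈ 1.03 s

The closed-loop denominator s² + 7.8s + 100.5 gives ω_n = √100.5 = 10.03 and ζ = 7.8/(2ω_n) = 0.389.
2% settling time T_s ≈ 4/(ζω_n) = 4/3.9 = 1.03 s.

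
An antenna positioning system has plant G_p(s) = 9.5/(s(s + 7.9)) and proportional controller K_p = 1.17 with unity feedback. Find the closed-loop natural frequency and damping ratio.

ω_n = 3.33 rad/s, ζ = 1.18

1 + K_p·G_p(s) = 0 gives s² + 7.9s + 11.11 = 0.
So ω_n² = 11.11 ⇒ ω_n = 3.334 rad/s, and ζ = 7.9/(2ω_n) = 1.18.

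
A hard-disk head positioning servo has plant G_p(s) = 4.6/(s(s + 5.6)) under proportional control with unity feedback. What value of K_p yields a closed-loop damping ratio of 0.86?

Closed-loop characteristic equation: s² + 5.6s + K_p·4.6 = 0.
So ω_n = √(4.6K_p) and 2ζω_n = 5.6, giving ζ = 5.6/(2√(4.6K_p)).
Setting ζ = 0.86: √(4.6K_p) = 5.6/(2·0.86) = 3.256, so K_p = 10.6/4.6 = 2.3.

K_p = 2.3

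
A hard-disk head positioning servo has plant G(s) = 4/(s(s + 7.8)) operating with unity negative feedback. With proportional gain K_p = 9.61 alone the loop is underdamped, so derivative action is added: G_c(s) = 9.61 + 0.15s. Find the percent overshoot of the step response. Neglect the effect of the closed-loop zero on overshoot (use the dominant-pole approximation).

Forward path: (9.61 + 0.15s)·4/(s(s+7.8)). The closed-loop characteristic equation is s² + (7.8 + 4·0.15)s + 4·9.61 = 0.
That is s² + 8.4s + 38.44 = 0, so ω_n = 6.2 rad/s and ζ = 8.4/(2·6.2) = 0.6774.
%OS = 100·exp(−πζ/√(1−ζ²)) = 5.54%.

5.54%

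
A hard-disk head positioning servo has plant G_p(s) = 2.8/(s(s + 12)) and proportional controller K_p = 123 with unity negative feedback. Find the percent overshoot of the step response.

34.2%

Closed-loop characteristic equation: s² + 12s + 344.4 = 0, so ω_n = 18.56 rad/s and ζ = 12/(2·18.56) = 0.3233.
%OS = 100·exp(−πζ/√(1−ζ²)) = 100·exp(−π·0.3233/√0.8955) = 34.2%.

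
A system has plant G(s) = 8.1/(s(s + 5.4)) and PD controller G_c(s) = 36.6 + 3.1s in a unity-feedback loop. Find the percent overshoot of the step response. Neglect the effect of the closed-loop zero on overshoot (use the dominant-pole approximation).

Forward path: (36.6 + 3.1s)·8.1/(s(s+5.4)). The closed-loop characteristic equation is s² + (5.4 + 8.1·3.1)s + 8.1·36.6 = 0.
That is s² + 30.51s + 296.5 = 0, so ω_n = 17.22 rad/s and ζ = 30.51/(2·17.22) = 0.886.
%OS = 100·exp(−πζ/√(1−ζ²)) = 0.247%.

0.247%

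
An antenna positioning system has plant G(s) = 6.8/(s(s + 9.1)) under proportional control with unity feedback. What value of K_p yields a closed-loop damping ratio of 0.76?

Closed-loop characteristic equation: s² + 9.1s + K_p·6.8 = 0.
So ω_n = √(6.8K_p) and 2ζω_n = 9.1, giving ζ = 9.1/(2√(6.8K_p)).
Setting ζ = 0.76: √(6.8K_p) = 9.1/(2·0.76) = 5.987, so K_p = 35.84/6.8 = 5.27.

K_p = 5.27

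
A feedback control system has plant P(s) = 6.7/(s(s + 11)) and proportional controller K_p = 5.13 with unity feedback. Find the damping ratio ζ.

ζ = 0.938

1 + K_p·P(s) = 0 gives s² + 11s + 34.37 = 0.
So ω_n² = 34.37 ⇒ ω_n = 5.863 rad/s, and ζ = 11/(2ω_n) = 0.938.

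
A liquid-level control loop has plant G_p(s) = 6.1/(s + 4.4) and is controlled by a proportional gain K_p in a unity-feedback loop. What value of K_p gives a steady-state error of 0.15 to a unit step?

Steady-state error for a unit step on this type-0 loop is 1/(1 + K_p·G_p(0)).
G_p(0) = 1.386. Require 1/(1 + K_p·1.386) = 0.15, so 1 + 1.386·K_p = 6.667.
K_p = (6.667 − 1)/1.386 = 4.09.

K_p = 4.09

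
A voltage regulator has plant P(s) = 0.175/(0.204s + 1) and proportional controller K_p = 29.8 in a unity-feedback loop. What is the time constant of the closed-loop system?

τ = 0.0328 s

Closed loop: T(s) = K_p·P/(1+K_p·P) = 5.215/(0.204s + 1 + 5.215), with pole at s = −(1 + 5.215)/0.204 = −30.47.
Closed-loop time constant τ = 1/30.47 = 0.0328 s.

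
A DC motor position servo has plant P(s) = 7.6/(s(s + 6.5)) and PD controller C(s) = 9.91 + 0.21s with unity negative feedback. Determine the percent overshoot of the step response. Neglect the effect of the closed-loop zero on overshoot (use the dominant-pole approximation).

19.1%

Forward path: (9.91 + 0.21s)·7.6/(s(s+6.5)). The closed-loop characteristic equation is s² + (6.5 + 7.6·0.21)s + 7.6·9.91 = 0.
That is s² + 8.096s + 75.32 = 0, so ω_n = 8.678 rad/s and ζ = 8.096/(2·8.678) = 0.4664.
%OS = 100·exp(−πζ/√(1−ζ²)) = 19.1%.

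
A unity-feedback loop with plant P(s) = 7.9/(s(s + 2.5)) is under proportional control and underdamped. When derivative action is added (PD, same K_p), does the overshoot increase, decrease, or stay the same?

decrease

The derivative term adds K·K_d to the s-coefficient of the characteristic equation, raising 2ζω_n while ω_n is unchanged; ζ increases, so overshoot decreases.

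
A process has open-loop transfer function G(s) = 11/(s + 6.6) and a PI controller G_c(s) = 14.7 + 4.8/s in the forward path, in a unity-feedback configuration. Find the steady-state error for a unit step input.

0

The open loop G_c(s)G(s) has a pole at the origin (type 1), so the static position error constant is infinite and e_ss = 1/(1+∞) = 0.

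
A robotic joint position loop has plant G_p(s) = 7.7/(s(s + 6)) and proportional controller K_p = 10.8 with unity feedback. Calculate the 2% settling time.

T_s ≈ 1.33 s

From 1 + K_pG_p(s) = 0: s² + 6s + 83.16 = 0 ⇒ ω_n = 9.119, ζ = 0.329.
2% settling time T_s ≈ 4/(ζω_n) = 4/3 = 1.33 s.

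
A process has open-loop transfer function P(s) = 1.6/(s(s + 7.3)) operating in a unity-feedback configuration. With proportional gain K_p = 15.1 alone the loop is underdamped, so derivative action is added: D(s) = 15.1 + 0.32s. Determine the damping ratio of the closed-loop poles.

Forward path: (15.1 + 0.32s)·1.6/(s(s+7.3)). The closed-loop characteristic equation is s² + (7.3 + 1.6·0.32)s + 1.6·15.1 = 0.
That is s² + 7.812s + 24.16 = 0, so ω_n = 4.915 rad/s and ζ = 7.812/(2·4.915) = 0.7947.

ζ = 0.795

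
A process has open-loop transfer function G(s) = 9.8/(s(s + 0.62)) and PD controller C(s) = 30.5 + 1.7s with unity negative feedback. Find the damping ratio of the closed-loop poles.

ζ = 0.5

Forward path: (30.5 + 1.7s)·9.8/(s(s+0.62)). The closed-loop characteristic equation is s² + (0.62 + 9.8·1.7)s + 9.8·30.5 = 0.
That is s² + 17.28s + 298.9 = 0, so ω_n = 17.29 rad/s and ζ = 17.28/(2·17.29) = 0.4997.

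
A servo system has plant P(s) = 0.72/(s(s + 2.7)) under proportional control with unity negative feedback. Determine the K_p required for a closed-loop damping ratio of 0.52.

Closed-loop characteristic equation: s² + 2.7s + K_p·0.72 = 0.
So ω_n = √(0.72K_p) and 2ζω_n = 2.7, giving ζ = 2.7/(2√(0.72K_p)).
Setting ζ = 0.52: √(0.72K_p) = 2.7/(2·0.52) = 2.596, so K_p = 6.74/0.72 = 9.36.

K_p = 9.36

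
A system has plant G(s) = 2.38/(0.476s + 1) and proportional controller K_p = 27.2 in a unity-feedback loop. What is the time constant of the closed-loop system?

Closed loop: T(s) = K_p·G/(1+K_p·G) = 64.74/(0.476s + 1 + 64.74), with pole at s = −(1 + 64.74)/0.476 = −138.1.
Closed-loop time constant τ = 1/138.1 = 0.00724 s.

τ = 0.00724 s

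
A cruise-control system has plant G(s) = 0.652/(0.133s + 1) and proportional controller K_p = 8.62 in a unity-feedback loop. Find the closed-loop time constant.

Closed loop: T(s) = K_p·G/(1+K_p·G) = 5.62/(0.133s + 1 + 5.62), with pole at s = −(1 + 5.62)/0.133 = −49.78.
Closed-loop time constant τ = 1/49.78 = 0.0201 s.

τ = 0.0201 s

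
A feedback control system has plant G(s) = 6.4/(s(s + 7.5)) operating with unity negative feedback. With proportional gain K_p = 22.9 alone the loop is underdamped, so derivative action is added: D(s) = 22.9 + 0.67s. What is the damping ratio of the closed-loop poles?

ζ = 0.487

Forward path: (22.9 + 0.67s)·6.4/(s(s+7.5)). The closed-loop characteristic equation is s² + (7.5 + 6.4·0.67)s + 6.4·22.9 = 0.
That is s² + 11.79s + 146.6 = 0, so ω_n = 12.11 rad/s and ζ = 11.79/(2·12.11) = 0.4869.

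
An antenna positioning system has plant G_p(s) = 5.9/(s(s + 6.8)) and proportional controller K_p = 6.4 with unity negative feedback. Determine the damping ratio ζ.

1 + K_p·G_p(s) = 0 gives s² + 6.8s + 37.76 = 0.
So ω_n² = 37.76 ⇒ ω_n = 6.145 rad/s, and ζ = 6.8/(2ω_n) = 0.553.

ζ = 0.553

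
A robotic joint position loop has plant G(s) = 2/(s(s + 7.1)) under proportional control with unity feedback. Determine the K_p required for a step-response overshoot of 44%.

From %OS = 100·exp(−πζ/√(1−ζ²)) = 44%, ζ = −ln(0.44)/√(π²+ln²(0.44)) = 0.2528.
Characteristic equation s² + 7.1s + 2K_p = 0 gives ζ = 7.1/(2√(2K_p)).
Setting ζ = 0.2528: √(2K_p) = 7.1/(2·0.2528) = 14.04, so K_p = 197.1/2 = 98.6.

K_p = 98.6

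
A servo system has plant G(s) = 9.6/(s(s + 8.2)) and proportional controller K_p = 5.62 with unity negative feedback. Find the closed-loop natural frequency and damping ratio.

1 + K_p·G(s) = 0 gives s² + 8.2s + 53.95 = 0.
So ω_n² = 53.95 ⇒ ω_n = 7.345 rad/s, and ζ = 8.2/(2ω_n) = 0.558.

ω_n = 7.35 rad/s, ζ = 0.558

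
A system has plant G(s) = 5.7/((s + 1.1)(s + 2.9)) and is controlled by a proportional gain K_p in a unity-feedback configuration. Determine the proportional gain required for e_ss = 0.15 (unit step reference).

The loop is type 0, so e_ss(step) = 1/(1 + K_pos) with K_pos = K_p·G(0).
G(0) = 1.787. Require 1/(1 + K_p·1.787) = 0.15, so 1 + 1.787·K_p = 6.667.
K_p = (6.667 − 1)/1.787 = 3.17.

K_p = 3.17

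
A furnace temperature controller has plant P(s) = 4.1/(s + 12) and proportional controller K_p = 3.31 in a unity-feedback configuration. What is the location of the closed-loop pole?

Closed-loop transfer function: T(s) = K_p·P(s)/(1 + K_p·P(s)) = 13.57/(s + 12 + 13.57) = 13.57/(s + 25.57).
The closed-loop pole is at s = −25.57.

s = -25.57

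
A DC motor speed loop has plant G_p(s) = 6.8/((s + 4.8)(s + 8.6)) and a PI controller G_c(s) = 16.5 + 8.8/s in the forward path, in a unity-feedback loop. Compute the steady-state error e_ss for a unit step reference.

0

The open loop G_c(s)G_p(s) has a pole at the origin (type 1), so the static position error constant is infinite and e_ss = 1/(1+∞) = 0.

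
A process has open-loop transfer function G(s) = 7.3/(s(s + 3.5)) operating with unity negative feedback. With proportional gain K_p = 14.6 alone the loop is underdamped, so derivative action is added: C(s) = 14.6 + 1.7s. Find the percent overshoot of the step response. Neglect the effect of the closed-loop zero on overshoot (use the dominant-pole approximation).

2.24%

Forward path: (14.6 + 1.7s)·7.3/(s(s+3.5)). The closed-loop characteristic equation is s² + (3.5 + 7.3·1.7)s + 7.3·14.6 = 0.
That is s² + 15.91s + 106.6 = 0, so ω_n = 10.32 rad/s and ζ = 15.91/(2·10.32) = 0.7706.
%OS = 100·exp(−πζ/√(1−ζ²)) = 2.24%.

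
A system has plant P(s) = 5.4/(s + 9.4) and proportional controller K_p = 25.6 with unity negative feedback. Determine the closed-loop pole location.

Closed-loop transfer function: T(s) = K_p·P(s)/(1 + K_p·P(s)) = 138.2/(s + 9.4 + 138.2) = 138.2/(s + 147.6).
The closed-loop pole is at s = −147.6.

s = -147.6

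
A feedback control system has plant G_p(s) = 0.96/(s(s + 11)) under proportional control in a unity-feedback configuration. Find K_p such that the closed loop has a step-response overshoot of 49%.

K_p = 643

From %OS = 100·exp(−πζ/√(1−ζ²)) = 49%, ζ = −ln(0.49)/√(π²+ln²(0.49)) = 0.2214.
Characteristic equation s² + 11s + 0.96K_p = 0 gives ζ = 11/(2√(0.96K_p)).
Setting ζ = 0.2214: √(0.96K_p) = 11/(2·0.2214) = 24.84, so K_p = 617/0.96 = 643.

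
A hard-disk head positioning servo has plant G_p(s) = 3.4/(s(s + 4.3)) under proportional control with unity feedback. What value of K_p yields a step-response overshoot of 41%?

K_p = 18.2

From %OS = 100·exp(−πζ/√(1−ζ²)) = 41%, ζ = −ln(0.41)/√(π²+ln²(0.41)) = 0.273.
Characteristic equation s² + 4.3s + 3.4K_p = 0 gives ζ = 4.3/(2√(3.4K_p)).
Setting ζ = 0.273: √(3.4K_p) = 4.3/(2·0.273) = 7.875, so K_p = 62.01/3.4 = 18.2.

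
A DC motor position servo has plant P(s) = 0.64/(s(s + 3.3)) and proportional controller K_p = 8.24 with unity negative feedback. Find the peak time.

T_p = 1.97 s

Closed-loop characteristic equation: s² + 3.3s + 5.274 = 0, so ω_n = 2.296 rad/s and ζ = 3.3/(2·2.296) = 0.7185.
Damped frequency ω_d = ω_n√(1−ζ²) = 1.597 rad/s, so peak time T_p = π/ω_d = 1.97 s.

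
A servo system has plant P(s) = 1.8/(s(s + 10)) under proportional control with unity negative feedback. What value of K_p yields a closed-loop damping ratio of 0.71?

Closed-loop characteristic equation: s² + 10s + K_p·1.8 = 0.
So ω_n = √(1.8K_p) and 2ζω_n = 10, giving ζ = 10/(2√(1.8K_p)).
Setting ζ = 0.71: √(1.8K_p) = 10/(2·0.71) = 7.042, so K_p = 49.59/1.8 = 27.6.

K_p = 27.6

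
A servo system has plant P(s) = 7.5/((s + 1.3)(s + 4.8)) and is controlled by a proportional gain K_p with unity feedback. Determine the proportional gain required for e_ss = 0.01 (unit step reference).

K_p = 82.4

For a type-0 loop with proportional control, e_ss = 1/(1 + K_p·P(0)).
P(0) = 1.202. Require 1/(1 + K_p·1.202) = 0.01, so 1 + 1.202·K_p = 100.
K_p = (100 − 1)/1.202 = 82.4.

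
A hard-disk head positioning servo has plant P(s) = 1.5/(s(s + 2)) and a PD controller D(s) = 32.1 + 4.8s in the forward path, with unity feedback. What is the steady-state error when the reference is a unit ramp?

0.0415

The loop has one pole at the origin (type 1). Velocity error constant K_v = lim_{s→0} s·D(s)P(s) = 32.1·1.5/2 = 24.08.
Steady-state error to a unit ramp: e_ss = 1/K_v = 0.0415.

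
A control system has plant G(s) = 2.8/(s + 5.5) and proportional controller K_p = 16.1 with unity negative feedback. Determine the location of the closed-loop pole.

s = -50.58

Closed-loop transfer function: T(s) = K_p·G(s)/(1 + K_p·G(s)) = 45.08/(s + 5.5 + 45.08) = 45.08/(s + 50.58).
The closed-loop pole is at s = −50.58.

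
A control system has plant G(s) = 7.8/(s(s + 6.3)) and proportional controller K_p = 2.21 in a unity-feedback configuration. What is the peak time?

T_p = 1.16 s

The closed-loop denominator s² + 6.3s + 17.24 gives ω_n = √17.24 = 4.152 and ζ = 6.3/(2ω_n) = 0.7587.
Damped frequency ω_d = ω_n√(1−ζ²) = 2.705 rad/s, so peak time T_p = π/ω_d = 1.16 s.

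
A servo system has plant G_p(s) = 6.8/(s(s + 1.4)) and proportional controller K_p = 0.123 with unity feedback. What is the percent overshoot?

The closed-loop denominator s² + 1.4s + 0.8364 gives ω_n = √0.8364 = 0.9145 and ζ = 1.4/(2ω_n) = 0.7654.
%OS = 100·exp(−πζ/√(1−ζ²)) = 100·exp(−π·0.7654/√0.4142) = 2.38%.

2.38%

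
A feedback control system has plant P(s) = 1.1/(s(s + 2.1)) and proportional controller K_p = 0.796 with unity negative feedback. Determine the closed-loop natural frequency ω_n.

ω_n = 0.936 rad/s

1 + K_p·P(s) = 0 gives s² + 2.1s + 0.8756 = 0.
Matching s² + 2ζω_n s + ω_n²: ω_n = √0.8756 = 0.9357 rad/s and 2ζω_n = 2.1, so ζ = 2.1/(2·0.9357) = 1.12.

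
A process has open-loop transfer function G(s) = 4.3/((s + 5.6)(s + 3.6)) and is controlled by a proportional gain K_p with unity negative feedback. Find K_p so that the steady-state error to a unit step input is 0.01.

K_p = 464

For a type-0 loop with proportional control, e_ss = 1/(1 + K_p·G(0)).
G(0) = 0.2133. Require 1/(1 + K_p·0.2133) = 0.01, so 1 + 0.2133·K_p = 100.
K_p = (100 − 1)/0.2133 = 464.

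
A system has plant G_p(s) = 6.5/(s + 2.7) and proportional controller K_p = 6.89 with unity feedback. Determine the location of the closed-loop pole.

s = -47.48

Closed-loop transfer function: T(s) = K_p·G_p(s)/(1 + K_p·G_p(s)) = 44.78/(s + 2.7 + 44.78) = 44.78/(s + 47.48).
The closed-loop pole is at s = −47.48.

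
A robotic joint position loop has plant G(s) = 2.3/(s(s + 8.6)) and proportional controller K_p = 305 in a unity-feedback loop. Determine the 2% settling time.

T_s ≈ 0.93 s

From 1 + K_pG(s) = 0: s² + 8.6s + 701.5 = 0 ⇒ ω_n = 26.49, ζ = 0.1624.
2% settling time T_s ≈ 4/(ζω_n) = 4/4.3 = 0.93 s.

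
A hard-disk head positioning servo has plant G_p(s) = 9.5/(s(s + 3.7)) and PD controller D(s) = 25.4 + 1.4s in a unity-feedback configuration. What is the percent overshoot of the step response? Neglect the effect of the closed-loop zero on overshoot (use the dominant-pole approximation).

12.8%

Forward path: (25.4 + 1.4s)·9.5/(s(s+3.7)). The closed-loop characteristic equation is s² + (3.7 + 9.5·1.4)s + 9.5·25.4 = 0.
That is s² + 17s + 241.3 = 0, so ω_n = 15.53 rad/s and ζ = 17/(2·15.53) = 0.5472.
%OS = 100·exp(−πζ/√(1−ζ²)) = 12.8%.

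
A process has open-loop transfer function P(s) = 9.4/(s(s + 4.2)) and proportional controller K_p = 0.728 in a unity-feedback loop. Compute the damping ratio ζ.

ζ = 0.803

The closed-loop denominator is s(s+4.2) + 0.728·9.4 = s² + 4.2s + 6.843.
Matching s² + 2ζω_n s + ω_n²: ω_n = √6.843 = 2.616 rad/s and 2ζω_n = 4.2, so ζ = 4.2/(2·2.616) = 0.803.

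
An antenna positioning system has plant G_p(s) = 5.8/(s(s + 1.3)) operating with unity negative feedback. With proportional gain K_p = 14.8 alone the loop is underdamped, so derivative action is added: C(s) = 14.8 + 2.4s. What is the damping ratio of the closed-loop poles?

Forward path: (14.8 + 2.4s)·5.8/(s(s+1.3)). The closed-loop characteristic equation is s² + (1.3 + 5.8·2.4)s + 5.8·14.8 = 0.
That is s² + 15.22s + 85.84 = 0, so ω_n = 9.265 rad/s and ζ = 15.22/(2·9.265) = 0.8214.

ζ = 0.821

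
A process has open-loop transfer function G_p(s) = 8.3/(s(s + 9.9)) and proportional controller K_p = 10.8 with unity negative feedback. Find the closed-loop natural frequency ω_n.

The closed-loop denominator is s(s+9.9) + 10.8·8.3 = s² + 9.9s + 89.64.
Matching s² + 2ζω_n s + ω_n²: ω_n = √89.64 = 9.468 rad/s and 2ζω_n = 9.9, so ζ = 9.9/(2·9.468) = 0.523.

ω_n = 9.47 rad/s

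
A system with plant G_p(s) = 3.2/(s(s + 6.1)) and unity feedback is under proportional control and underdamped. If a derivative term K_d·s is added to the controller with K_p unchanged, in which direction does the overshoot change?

The derivative term adds K·K_d to the s-coefficient of the characteristic equation, raising 2ζω_n while ω_n is unchanged; ζ increases, so overshoot decreases.

decrease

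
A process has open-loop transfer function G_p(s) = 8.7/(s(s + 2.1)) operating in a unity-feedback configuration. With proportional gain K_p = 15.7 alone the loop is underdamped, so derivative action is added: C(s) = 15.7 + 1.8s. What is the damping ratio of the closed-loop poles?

Forward path: (15.7 + 1.8s)·8.7/(s(s+2.1)). The closed-loop characteristic equation is s² + (2.1 + 8.7·1.8)s + 8.7·15.7 = 0.
That is s² + 17.76s + 136.6 = 0, so ω_n = 11.69 rad/s and ζ = 17.76/(2·11.69) = 0.7598.

ζ = 0.76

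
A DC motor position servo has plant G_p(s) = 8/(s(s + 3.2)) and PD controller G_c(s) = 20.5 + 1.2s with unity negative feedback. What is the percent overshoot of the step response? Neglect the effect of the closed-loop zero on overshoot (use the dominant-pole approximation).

Forward path: (20.5 + 1.2s)·8/(s(s+3.2)). The closed-loop characteristic equation is s² + (3.2 + 8·1.2)s + 8·20.5 = 0.
That is s² + 12.8s + 164 = 0, so ω_n = 12.81 rad/s and ζ = 12.8/(2·12.81) = 0.4998.
%OS = 100·exp(−πζ/√(1−ζ²)) = 16.3%.

16.3%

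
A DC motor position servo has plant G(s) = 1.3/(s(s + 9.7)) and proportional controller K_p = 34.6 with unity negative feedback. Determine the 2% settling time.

T_s ≈ 0.825 s

From 1 + K_pG(s) = 0: s² + 9.7s + 44.98 = 0 ⇒ ω_n = 6.707, ζ = 0.7232.
2% settling time T_s ≈ 4/(ζω_n) = 4/4.85 = 0.825 s.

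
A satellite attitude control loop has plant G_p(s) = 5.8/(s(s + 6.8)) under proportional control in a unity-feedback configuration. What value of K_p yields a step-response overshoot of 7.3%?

From %OS = 100·exp(−πζ/√(1−ζ²)) = 7.3%, ζ = −ln(0.073)/√(π²+ln²(0.073)) = 0.6401.
Characteristic equation s² + 6.8s + 5.8K_p = 0 gives ζ = 6.8/(2√(5.8K_p)).
Setting ζ = 0.6401: √(5.8K_p) = 6.8/(2·0.6401) = 5.312, so K_p = 28.22/5.8 = 4.86.

K_p = 4.86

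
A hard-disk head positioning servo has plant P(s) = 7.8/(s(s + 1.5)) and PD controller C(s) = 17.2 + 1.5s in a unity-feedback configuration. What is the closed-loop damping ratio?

Forward path: (17.2 + 1.5s)·7.8/(s(s+1.5)). The closed-loop characteristic equation is s² + (1.5 + 7.8·1.5)s + 7.8·17.2 = 0.
That is s² + 13.2s + 134.2 = 0, so ω_n = 11.58 rad/s and ζ = 13.2/(2·11.58) = 0.5698.

ζ = 0.57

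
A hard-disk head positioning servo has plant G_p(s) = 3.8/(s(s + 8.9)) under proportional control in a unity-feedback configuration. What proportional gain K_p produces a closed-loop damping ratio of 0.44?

K_p = 26.9

Closed-loop characteristic equation: s² + 8.9s + K_p·3.8 = 0.
So ω_n = √(3.8K_p) and 2ζω_n = 8.9, giving ζ = 8.9/(2√(3.8K_p)).
Setting ζ = 0.44: √(3.8K_p) = 8.9/(2·0.44) = 10.11, so K_p = 102.3/3.8 = 26.9.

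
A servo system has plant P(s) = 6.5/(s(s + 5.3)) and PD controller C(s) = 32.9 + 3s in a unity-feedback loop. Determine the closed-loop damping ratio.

ζ = 0.848

Forward path: (32.9 + 3s)·6.5/(s(s+5.3)). The closed-loop characteristic equation is s² + (5.3 + 6.5·3)s + 6.5·32.9 = 0.
That is s² + 24.8s + 213.8 = 0, so ω_n = 14.62 rad/s and ζ = 24.8/(2·14.62) = 0.8479.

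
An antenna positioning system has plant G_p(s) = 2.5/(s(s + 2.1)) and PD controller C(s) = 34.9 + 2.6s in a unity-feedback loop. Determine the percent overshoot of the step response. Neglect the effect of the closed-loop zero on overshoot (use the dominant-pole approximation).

Forward path: (34.9 + 2.6s)·2.5/(s(s+2.1)). The closed-loop characteristic equation is s² + (2.1 + 2.5·2.6)s + 2.5·34.9 = 0.
That is s² + 8.6s + 87.25 = 0, so ω_n = 9.341 rad/s and ζ = 8.6/(2·9.341) = 0.4603.
%OS = 100·exp(−πζ/√(1−ζ²)) = 19.6%.

19.6%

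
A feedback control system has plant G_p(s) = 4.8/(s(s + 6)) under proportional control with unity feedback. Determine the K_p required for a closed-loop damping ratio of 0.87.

K_p = 2.48

Closed-loop characteristic equation: s² + 6s + K_p·4.8 = 0.
So ω_n = √(4.8K_p) and 2ζω_n = 6, giving ζ = 6/(2√(4.8K_p)).
Setting ζ = 0.87: √(4.8K_p) = 6/(2·0.87) = 3.448, so K_p = 11.89/4.8 = 2.48.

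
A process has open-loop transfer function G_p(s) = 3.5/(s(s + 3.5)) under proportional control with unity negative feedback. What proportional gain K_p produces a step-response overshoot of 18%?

K_p = 3.81

From %OS = 100·exp(−πζ/√(1−ζ²)) = 18%, ζ = −ln(0.18)/√(π²+ln²(0.18)) = 0.4791.
Characteristic equation s² + 3.5s + 3.5K_p = 0 gives ζ = 3.5/(2√(3.5K_p)).
Setting ζ = 0.4791: √(3.5K_p) = 3.5/(2·0.4791) = 3.653, so K_p = 13.34/3.5 = 3.81.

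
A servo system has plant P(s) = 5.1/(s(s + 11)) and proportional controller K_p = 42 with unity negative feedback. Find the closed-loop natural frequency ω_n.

ω_n = 14.6 rad/s

The closed-loop denominator is s(s+11) + 42·5.1 = s² + 11s + 214.2.
So ω_n² = 214.2 ⇒ ω_n = 14.64 rad/s, and ζ = 11/(2ω_n) = 0.376.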